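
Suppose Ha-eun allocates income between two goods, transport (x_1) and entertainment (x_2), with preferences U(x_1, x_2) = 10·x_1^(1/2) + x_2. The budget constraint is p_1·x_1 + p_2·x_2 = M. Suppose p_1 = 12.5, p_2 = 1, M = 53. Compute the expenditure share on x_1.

Solve: √x_1 = 5·p_2/p_1, so x_1*(p_1,p_2) = (5·p_2/p_1)², and x_2* = (M − p_1·x_1*)/p_2.
Plugging in: x_1* = (5·1/12.5)² = 0.16, x_2* = 51.
Expenditure on x_1: 12.5·0.16 = 2; share = 0.0377.

share on x_1 = 0.0377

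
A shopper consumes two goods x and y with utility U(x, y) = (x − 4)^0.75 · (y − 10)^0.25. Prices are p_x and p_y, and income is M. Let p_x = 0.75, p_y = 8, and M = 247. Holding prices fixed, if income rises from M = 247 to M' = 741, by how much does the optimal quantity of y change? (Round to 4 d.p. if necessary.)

MRS = 3·(y−10)/(x−4). Tangency with p_x/p_y gives y−10 = (1/3)·(p_x/p_y)·(x−4).
After buying the subsistence bundle (4, 10), a share 0.75 of the remaining income goes to x: x* = 4 + 0.75·(M − 4p_x − 10p_y)/p_x.
Discretionary income = 247 − 4·0.75 − 10·8 = 164; y* = 10 + 0.25·164/8 = 15.125.
At M' = 741: y* = 30.5625. Change: 30.5625 − 15.125 = 15.4375.

Δy* = 15.4375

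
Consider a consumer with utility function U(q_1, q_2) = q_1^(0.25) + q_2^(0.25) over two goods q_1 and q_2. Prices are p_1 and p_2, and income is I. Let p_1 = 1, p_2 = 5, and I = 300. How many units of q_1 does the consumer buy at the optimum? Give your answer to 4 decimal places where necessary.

q_1* = 189.2979

MRS = MU_q_1/MU_q_2 = (q_2/q_1)^(0.75). Set equal to p_1/p_2.
Solve for the ratio: q_2/q_1 = [p_1/p_2]^(4/3).
With the ratio pinned down, the budget gives q_1* = I/(p_1 + p_2·(q_2/q_1)) and q_2* = (q_2/q_1)·q_1*.
Numerically q_2/q_1 = 0.116961, so q_1* = 300/(1 + 5·0.116961) = 189.2979.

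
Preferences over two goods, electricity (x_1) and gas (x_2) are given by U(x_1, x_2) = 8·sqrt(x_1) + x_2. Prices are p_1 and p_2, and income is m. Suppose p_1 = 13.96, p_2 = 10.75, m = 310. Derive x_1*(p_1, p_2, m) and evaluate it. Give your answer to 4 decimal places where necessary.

Solve: √x_1 = 4·p_2/p_1, so x_1*(p_1,p_2) = (4·p_2/p_1)², and x_2* = (m − p_1·x_1*)/p_2.
Plugging in: x_1* = (4·10.75/13.96)² = 9.4878.

x_1* = 9.4878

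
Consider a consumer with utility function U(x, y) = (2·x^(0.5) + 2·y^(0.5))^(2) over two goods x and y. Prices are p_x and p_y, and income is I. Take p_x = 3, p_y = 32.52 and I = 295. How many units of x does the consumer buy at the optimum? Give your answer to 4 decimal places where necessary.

MRS = MU_x/MU_y = (y/x)^(0.5). Set equal to p_x/p_y.
Hence y/x = (p_x/p_y)^(1/(0.5)), i.e. raised to the 2 power.
With the ratio pinned down, the budget gives x* = I/(p_x + p_y·(y/x)) and y* = (y/x)·x*.
Numerically y/x = 0.00851, so x* = 295/(3 + 32.52·0.00851) = 90.0282.

x* = 90.0282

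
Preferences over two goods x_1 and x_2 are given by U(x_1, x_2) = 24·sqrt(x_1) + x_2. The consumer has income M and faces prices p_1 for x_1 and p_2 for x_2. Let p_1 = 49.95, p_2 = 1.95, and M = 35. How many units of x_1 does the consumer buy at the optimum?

x_1* = 0.2195

MU_x_1 = 12/√x_1, MU_x_2 = 1. Tangency: 12/√x_1 = p_1/p_2.
Thus x_1* = (12·p_2/p_1)² — independent of M — with the rest of income spent on x_2.
Plugging in: x_1* = (12·1.95/49.95)² = 0.2195.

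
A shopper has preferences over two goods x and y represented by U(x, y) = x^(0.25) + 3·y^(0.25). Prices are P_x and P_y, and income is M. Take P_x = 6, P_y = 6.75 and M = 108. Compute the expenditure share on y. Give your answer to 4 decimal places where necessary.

MRS = MU_x/MU_y = (1/3)·(y/x)^(0.75). Set equal to P_x/P_y.
Hence y/x = (3·P_x/P_y)^(1/(0.75)), i.e. raised to the 4/3 power.
Substitute y = (y/x)·x into the budget: x* = M/(P_x + P_y·(y/x)).
Numerically y/x = 3.697927, so x* = 108/(6 + 6.75·3.697927) = 3.4883 and y* = 3.697927·3.4883 = 12.8993.
Expenditure on y: 6.75·12.8993 = 87.0704; share = 0.8062.

share on y = 0.8062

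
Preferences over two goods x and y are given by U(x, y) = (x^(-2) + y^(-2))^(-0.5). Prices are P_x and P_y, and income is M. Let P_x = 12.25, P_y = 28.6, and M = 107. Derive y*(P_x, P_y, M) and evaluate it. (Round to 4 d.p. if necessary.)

Numerically y/x = 0.753801, so x* = 107/(12.25 + 28.6·0.753801) = 3.1649 and y* = 0.753801·3.1649 = 2.3857.

y* = 2.3857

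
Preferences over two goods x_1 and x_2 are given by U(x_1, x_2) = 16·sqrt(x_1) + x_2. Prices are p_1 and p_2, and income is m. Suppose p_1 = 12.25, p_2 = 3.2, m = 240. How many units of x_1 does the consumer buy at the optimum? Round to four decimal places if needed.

x_1* = 4.3672

Utility is quasi-linear in x_2; the FOC for x_1 is 8/√x_1 = p_1/p_2.
Solve: √x_1 = 8·p_2/p_1, so x_1*(p_1,p_2) = (8·p_2/p_1)², and x_2* = (m − p_1·x_1*)/p_2.
Plugging in: x_1* = (8·3.2/12.25)² = 4.3672.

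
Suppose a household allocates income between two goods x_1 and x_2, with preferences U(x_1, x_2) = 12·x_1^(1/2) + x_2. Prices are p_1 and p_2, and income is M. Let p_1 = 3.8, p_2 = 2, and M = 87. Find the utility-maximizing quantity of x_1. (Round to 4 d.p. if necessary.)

MU_x_1 = 6/√x_1, MU_x_2 = 1. Tangency: 6/√x_1 = p_1/p_2.
Thus x_1* = (6·p_2/p_1)² — independent of M — with the rest of income spent on x_2.
Plugging in: x_1* = (6·2/3.8)² = 9.9723.

x_1* = 9.9723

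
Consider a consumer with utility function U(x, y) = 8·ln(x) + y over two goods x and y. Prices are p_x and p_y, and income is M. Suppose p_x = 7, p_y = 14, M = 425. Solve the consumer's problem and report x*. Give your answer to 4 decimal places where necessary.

x* = 16

MU_x = 8/x, MU_y = 1. Tangency: 8/x = p_x/p_y.
So x*(p_x,p_y) = 8·p_y/p_x, independent of income; and y* = (M − 8·p_y)/p_y.
At the given prices: x* = 8·14/7 = 16.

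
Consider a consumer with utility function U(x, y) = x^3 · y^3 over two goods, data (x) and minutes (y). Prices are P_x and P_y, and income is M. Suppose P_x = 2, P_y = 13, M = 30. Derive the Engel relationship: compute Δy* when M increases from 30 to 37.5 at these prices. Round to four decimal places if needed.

The MRS is y/x. Set MRS = P_x/P_y.
So 3·P_y·y = 3·P_x·x; combined with the budget, a share 0.5 of income goes to x.
Demand: x*(P_x,P_y,M) = 0.5·M/P_x and y* = 0.5·M/P_y.
At P_x=2, P_y=13, M=30: y* = 0.5·30/13 = 1.1538.
At M' = 37.5: y* = 1.4423. Change: 1.4423 − 1.1538 = 0.2885.

Δy* = 0.2885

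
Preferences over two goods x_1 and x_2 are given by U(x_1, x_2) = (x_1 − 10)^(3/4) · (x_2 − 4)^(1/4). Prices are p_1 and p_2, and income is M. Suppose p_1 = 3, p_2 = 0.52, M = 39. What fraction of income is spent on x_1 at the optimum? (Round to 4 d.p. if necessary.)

share on x_1 = 0.9023

After buying the subsistence bundle (10, 4), a share 0.75 of the remaining income goes to x_1: x_1* = 10 + 0.75·(M − 10p_1 − 4p_2)/p_1.
Discretionary income = 39 − 10·3 − 4·0.52 = 6.92; x_1* = 10 + 0.75·6.92/3 = 11.73; x_2* = 4 + 0.25·6.92/0.52 = 7.3269.
Expenditure on x_1: 3·11.73 = 35.19; share = 0.9023.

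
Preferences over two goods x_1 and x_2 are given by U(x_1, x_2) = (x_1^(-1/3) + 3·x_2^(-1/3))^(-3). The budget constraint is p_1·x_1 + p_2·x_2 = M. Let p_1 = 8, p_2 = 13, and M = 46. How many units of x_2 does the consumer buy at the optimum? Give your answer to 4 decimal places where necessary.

x_2* = 2.5483

From the CES first-order condition, (1/3)·(x_2/x_1)^(4/3) = p_1/p_2.
Hence x_2/x_1 = (3·p_1/p_2)^(1/(4/3)), i.e. raised to the 0.75 power.
Substitute x_2 = (x_2/x_1)·x_1 into the budget: x_1* = M/(p_1 + p_2·(x_2/x_1)).
Numerically x_2/x_1 = 1.583802, so x_1* = 46/(8 + 13·1.583802) = 1.609 and x_2* = 1.583802·1.609 = 2.5483.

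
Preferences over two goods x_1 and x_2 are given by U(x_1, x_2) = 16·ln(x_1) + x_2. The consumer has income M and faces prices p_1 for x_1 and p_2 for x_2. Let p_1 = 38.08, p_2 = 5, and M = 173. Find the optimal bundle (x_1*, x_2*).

x_1* = 2.1008, x_2* = 18.6

MU_x_1 = 16/x_1, MU_x_2 = 1. Tangency: 16/x_1 = p_1/p_2.
So x_1*(p_1,p_2) = 16·p_2/p_1, independent of income; and x_2* = (M − 16·p_2)/p_2.
At the given prices: x_1* = 16·5/38.08 = 2.1008, and x_2* = 18.6.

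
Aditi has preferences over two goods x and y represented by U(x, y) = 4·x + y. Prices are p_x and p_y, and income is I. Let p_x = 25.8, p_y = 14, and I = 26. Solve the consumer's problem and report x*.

x gives more utility per dollar, so spend all income on x: x* = I/p_x, y* = 0.
Numerically: x* = 1.0078, y* = 0.

x* = 1.0078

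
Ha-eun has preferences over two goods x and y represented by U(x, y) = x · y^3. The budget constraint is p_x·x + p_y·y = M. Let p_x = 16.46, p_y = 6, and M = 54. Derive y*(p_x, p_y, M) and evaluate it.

y* = 6.75

Demand: x*(p_x,p_y,M) = 0.25·M/p_x and y* = 0.75·M/p_y.
At p_x=16.46, p_y=6, M=54: y* = 0.75·54/6 = 6.75.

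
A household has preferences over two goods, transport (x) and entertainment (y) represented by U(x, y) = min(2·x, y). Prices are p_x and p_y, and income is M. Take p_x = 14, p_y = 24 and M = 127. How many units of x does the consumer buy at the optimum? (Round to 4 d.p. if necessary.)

x* = 2.0484

With perfect complements, no substitution: consume in ratio x:y = 1:2.
Budget: p_x·x + p_y·2·x = M, so (p_x + 2·p_y)·x = M.
Demand: x*(p_x,p_y,M) = M/(p_x + 2·p_y), y* = 2·M/(p_x + 2·p_y).
Here 14 + 2·24 = 62, giving x* = 2.0484.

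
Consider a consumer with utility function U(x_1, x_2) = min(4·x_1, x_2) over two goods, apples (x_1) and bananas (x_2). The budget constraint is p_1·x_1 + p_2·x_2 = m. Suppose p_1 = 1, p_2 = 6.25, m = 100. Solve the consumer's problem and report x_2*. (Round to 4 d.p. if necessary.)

Leontief preferences: the optimum is at the kink where x_1/1 = x_2/4, i.e. x_2 = 4·x_1.
Budget: p_1·x_1 + p_2·4·x_1 = m, so (p_1 + 4·p_2)·x_1 = m.
Demand: x_1*(p_1,p_2,m) = m/(p_1 + 4·p_2), x_2* = 4·m/(p_1 + 4·p_2).
Here 1 + 4·6.25 = 26, giving x_2* = 15.3846.

x_2* = 15.3846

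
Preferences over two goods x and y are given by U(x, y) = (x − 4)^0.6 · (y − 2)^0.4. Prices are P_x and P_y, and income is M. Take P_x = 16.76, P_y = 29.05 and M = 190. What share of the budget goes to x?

share on x = 0.5577

MRS = (3/2)·(y−2)/(x−4). Tangency with P_x/P_y gives y−2 = (2/3)·(P_x/P_y)·(x−4).
Substituting into the budget: x* = 4 + 0.6·(M − 4·P_x − 2·P_y)/P_x, and y* = 2 + 0.4·(…)/P_y.
Discretionary income = 190 − 4·16.76 − 2·29.05 = 64.86; x* = 4 + 0.6·64.86/16.76 = 6.322; y* = 2 + 0.4·64.86/29.05 = 2.8931.
Expenditure on x: 16.76·6.322 = 105.956; share = 0.5577.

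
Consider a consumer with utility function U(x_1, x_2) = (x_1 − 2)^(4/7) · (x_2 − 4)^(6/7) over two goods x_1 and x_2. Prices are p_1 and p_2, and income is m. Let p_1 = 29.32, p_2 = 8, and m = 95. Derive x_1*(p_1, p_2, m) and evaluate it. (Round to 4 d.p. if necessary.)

Let x_1' = x_1−2, x_2' = x_2−4. MRS = (2/3)·x_2'/x_1' = p_1/p_2.
After buying the subsistence bundle (2, 4), a share 0.4 of the remaining income goes to x_1: x_1* = 2 + 0.4·(m − 2p_1 − 4p_2)/p_1.
Discretionary income = 95 − 2·29.32 − 4·8 = 4.36; x_1* = 2 + 0.4·4.36/29.32 = 2.0595.

x_1* = 2.0595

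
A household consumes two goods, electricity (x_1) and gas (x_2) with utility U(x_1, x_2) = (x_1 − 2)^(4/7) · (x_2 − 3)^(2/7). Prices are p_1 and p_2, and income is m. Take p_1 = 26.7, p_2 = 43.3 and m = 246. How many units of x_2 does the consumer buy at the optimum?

Let x_1' = x_1−2, x_2' = x_2−3. MRS = 2·x_2'/x_1' = p_1/p_2.
Substituting into the budget: x_1* = 2 + 2/3·(m − 2·p_1 − 3·p_2)/p_1, and x_2* = 3 + 1/3·(…)/p_2.
Discretionary income = 246 − 2·26.7 − 3·43.3 = 62.7; x_2* = 3 + 1/3·62.7/43.3 = 3.4827.

x_2* = 3.4827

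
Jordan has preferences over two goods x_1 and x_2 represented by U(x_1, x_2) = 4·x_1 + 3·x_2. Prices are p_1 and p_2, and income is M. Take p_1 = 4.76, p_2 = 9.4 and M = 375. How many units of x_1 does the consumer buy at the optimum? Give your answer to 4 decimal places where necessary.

Perfect substitutes: compare marginal utility per dollar. 4/p_1 vs 3/p_2 → 0.8403 vs 0.3191.
x_1 gives more utility per dollar, so spend all income on x_1: x_1* = M/p_1, x_2* = 0.
Numerically: x_1* = 78.7815, x_2* = 0.

x_1* = 78.7815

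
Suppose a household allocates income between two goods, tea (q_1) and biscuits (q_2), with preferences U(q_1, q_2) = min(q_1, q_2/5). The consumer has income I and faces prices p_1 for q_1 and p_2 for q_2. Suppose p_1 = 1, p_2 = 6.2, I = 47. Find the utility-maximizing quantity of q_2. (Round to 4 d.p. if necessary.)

q_2* = 7.3438

With perfect complements, no substitution: consume in ratio q_1:q_2 = 1:5.
Budget: p_1·q_1 + p_2·5·q_1 = I, so (p_1 + 5·p_2)·q_1 = I.
Demand: q_1*(p_1,p_2,I) = I/(p_1 + 5·p_2), q_2* = 5·I/(p_1 + 5·p_2).
Here 1 + 5·6.2 = 32, giving q_2* = 7.3438.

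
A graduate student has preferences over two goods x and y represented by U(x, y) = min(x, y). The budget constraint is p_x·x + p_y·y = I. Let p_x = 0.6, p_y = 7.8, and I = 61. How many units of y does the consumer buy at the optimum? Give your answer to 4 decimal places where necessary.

Demand: x*(p_x,p_y,I) = I/(p_x + p_y), y* = I/(p_x + p_y).
Here 0.6 + 7.8 = 8.4, giving y* = 7.2619.

y* = 7.2619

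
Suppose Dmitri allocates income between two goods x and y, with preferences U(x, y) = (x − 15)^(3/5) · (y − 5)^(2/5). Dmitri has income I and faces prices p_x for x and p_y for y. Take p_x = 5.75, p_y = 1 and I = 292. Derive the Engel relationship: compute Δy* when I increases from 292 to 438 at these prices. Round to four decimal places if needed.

Δy* = 58.4

This is Cobb-Douglas in (x−15, y−5): tangency gives 0.6·p_y·(y−5) = 0.4·p_x·(x−15).
Substituting into the budget: x* = 15 + 0.6·(I − 15·p_x − 5·p_y)/p_x, and y* = 5 + 0.4·(…)/p_y.
Discretionary income = 292 − 15·5.75 − 5·1 = 200.75; y* = 5 + 0.4·200.75/1 = 85.3.
At I' = 438: y* = 143.7. Change: 143.7 − 85.3 = 58.4.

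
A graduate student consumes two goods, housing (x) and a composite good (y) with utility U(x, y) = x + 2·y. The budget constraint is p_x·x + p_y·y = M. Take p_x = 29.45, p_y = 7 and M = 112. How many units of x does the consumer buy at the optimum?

Perfect substitutes: compare marginal utility per dollar. 1/p_x vs 2/p_y → 0.034 vs 0.2857.
y gives more utility per dollar, so spend all income on y: y* = M/p_y, x* = 0.
Numerically: x* = 0, y* = 16.

x* = 0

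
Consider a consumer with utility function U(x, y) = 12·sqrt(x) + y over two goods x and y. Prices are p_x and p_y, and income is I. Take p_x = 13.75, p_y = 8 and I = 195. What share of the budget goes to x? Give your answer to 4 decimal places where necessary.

share on x = 0.8593

MU_x = 6/√x, MU_y = 1. Tangency: 6/√x = p_x/p_y.
Solve: √x = 6·p_y/p_x, so x*(p_x,p_y) = (6·p_y/p_x)², and y* = (I − p_x·x*)/p_y.
Plugging in: x* = (6·8/13.75)² = 12.1864, y* = 3.4295.
Expenditure on x: 13.75·12.1864 = 167.5636; share = 0.8593.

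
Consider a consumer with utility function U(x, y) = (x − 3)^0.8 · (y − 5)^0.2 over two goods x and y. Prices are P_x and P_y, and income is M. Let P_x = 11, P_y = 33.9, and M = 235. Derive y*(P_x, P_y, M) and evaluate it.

y* = 5.1917

MRS = 4·(y−5)/(x−3). Tangency with P_x/P_y gives y−5 = (1/4)·(P_x/P_y)·(x−3).
Substituting into the budget: x* = 3 + 0.8·(M − 3·P_x − 5·P_y)/P_x, and y* = 5 + 0.2·(…)/P_y.
Discretionary income = 235 − 3·11 − 5·33.9 = 32.5; y* = 5 + 0.2·32.5/33.9 = 5.1917.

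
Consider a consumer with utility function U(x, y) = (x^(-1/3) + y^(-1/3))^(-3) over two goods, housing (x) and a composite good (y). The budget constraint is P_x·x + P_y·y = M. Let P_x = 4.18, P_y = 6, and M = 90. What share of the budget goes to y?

With the ratio pinned down, the budget gives x* = M/(P_x + P_y·(y/x)) and y* = (y/x)·x*.
Numerically y/x = 0.762551, so x* = 90/(4.18 + 6·0.762551) = 10.2795 and y* = 0.762551·10.2795 = 7.8386.
Expenditure on y: 6·7.8386 = 47.0318; share = 0.5226.

share on y = 0.5226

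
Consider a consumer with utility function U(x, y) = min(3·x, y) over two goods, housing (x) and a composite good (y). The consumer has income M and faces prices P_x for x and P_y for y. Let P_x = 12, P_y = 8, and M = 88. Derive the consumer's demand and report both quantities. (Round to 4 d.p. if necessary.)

With perfect complements, no substitution: consume in ratio x:y = 1:3.
Budget: P_x·x + P_y·3·x = M, so (P_x + 3·P_y)·x = M.
Demand: x*(P_x,P_y,M) = M/(P_x + 3·P_y), y* = 3·M/(P_x + 3·P_y).
Here 12 + 3·8 = 36, giving x* = 2.4444 and y* = 7.3333.

x* = 2.4444, y* = 7.3333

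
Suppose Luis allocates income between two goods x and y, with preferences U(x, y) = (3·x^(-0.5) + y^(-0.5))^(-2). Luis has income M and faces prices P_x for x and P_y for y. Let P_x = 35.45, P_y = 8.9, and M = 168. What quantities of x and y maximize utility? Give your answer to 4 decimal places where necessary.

Substitute y = (y/x)·x into the budget: x* = M/(P_x + P_y·(y/x)).
Numerically y/x = 1.208008, so x* = 168/(35.45 + 8.9·1.208008) = 3.6363 and y* = 1.208008·3.6363 = 4.3926.

x* = 3.6363, y* = 4.3926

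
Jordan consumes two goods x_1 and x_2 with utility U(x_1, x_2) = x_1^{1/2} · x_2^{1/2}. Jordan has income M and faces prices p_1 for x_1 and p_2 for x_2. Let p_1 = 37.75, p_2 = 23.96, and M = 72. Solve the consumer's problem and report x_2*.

x_2* = 1.5025

MU_x_1/MU_x_2 = (0.5·x_2)/(0.5·x_1); tangency sets this equal to p_1/p_2.
Rearranging, p_2·x_2 = p_1·x_1. Substituting into the budget gives p_1·x_1·(1 + 1) = M.
Demand: x_1*(p_1,p_2,M) = 0.5·M/p_1 and x_2* = 0.5·M/p_2.
At p_1=37.75, p_2=23.96, M=72: x_2* = 0.5·72/23.96 = 1.5025.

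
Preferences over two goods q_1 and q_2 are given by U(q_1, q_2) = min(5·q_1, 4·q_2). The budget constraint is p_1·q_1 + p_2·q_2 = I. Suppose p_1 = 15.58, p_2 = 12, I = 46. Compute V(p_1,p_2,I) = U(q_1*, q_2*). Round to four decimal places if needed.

V = 7.5213

With perfect complements, no substitution: consume in ratio q_1:q_2 = 4:5.
Budget: p_1·q_1 + p_2·(5/4)·q_1 = I, so (4·p_1 + 5·p_2)·q_1 = 4·I.
Demand: q_1*(p_1,p_2,I) = 4·I/(4·p_1 + 5·p_2), q_2* = 5·I/(4·p_1 + 5·p_2).
Here 4·15.58 + 5·12 = 122.32, giving q_1* = 1.5043 and q_2* = 1.8803.
Utility at the optimum: U(1.5043, 1.8803) = 7.5213.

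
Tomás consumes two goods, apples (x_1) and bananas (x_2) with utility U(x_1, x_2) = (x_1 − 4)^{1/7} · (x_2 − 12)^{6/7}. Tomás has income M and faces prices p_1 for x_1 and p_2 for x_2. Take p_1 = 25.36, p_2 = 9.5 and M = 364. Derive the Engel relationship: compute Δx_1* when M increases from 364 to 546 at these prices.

After buying the subsistence bundle (4, 12), a share 1/7 of the remaining income goes to x_1: x_1* = 4 + 1/7·(M − 4p_1 − 12p_2)/p_1.
Discretionary income = 364 − 4·25.36 − 12·9.5 = 148.56; x_1* = 4 + 1/7·148.56/25.36 = 4.8369.
At M' = 546: x_1* = 5.8621. Change: 5.8621 − 4.8369 = 1.0252.

Δx_1* = 1.0252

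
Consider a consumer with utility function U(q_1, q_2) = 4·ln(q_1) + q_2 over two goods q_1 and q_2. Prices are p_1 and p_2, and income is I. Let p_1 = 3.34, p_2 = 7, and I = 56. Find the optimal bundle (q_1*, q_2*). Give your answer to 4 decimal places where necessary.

MU_q_1 = 4/q_1, MU_q_2 = 1. Tangency: 4/q_1 = p_1/p_2.
So q_1*(p_1,p_2) = 4·p_2/p_1, independent of income; and q_2* = (I − 4·p_2)/p_2.
At the given prices: q_1* = 4·7/3.34 = 8.3832, and q_2* = 4.

q_1* = 8.3832, q_2* = 4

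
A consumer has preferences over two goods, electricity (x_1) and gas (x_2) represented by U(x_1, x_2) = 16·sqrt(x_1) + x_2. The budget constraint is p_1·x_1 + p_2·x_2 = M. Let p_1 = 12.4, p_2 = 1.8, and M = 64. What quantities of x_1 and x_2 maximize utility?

MU_x_1 = 8/√x_1, MU_x_2 = 1. Tangency: 8/√x_1 = p_1/p_2.
Solve: √x_1 = 8·p_2/p_1, so x_1*(p_1,p_2) = (8·p_2/p_1)², and x_2* = (M − p_1·x_1*)/p_2.
Plugging in: x_1* = (8·1.8/12.4)² = 1.3486, x_2* = 26.2652.

x_1* = 1.3486, x_2* = 26.2652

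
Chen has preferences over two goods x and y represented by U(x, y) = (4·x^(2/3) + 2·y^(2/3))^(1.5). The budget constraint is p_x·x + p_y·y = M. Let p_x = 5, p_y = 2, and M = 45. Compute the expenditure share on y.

Substitute y = (y/x)·x into the budget: x* = M/(p_x + p_y·(y/x)).
Numerically y/x = 1.953125, so x* = 45/(5 + 2·1.953125) = 5.0526 and y* = 1.953125·5.0526 = 9.8684.
Expenditure on y: 2·9.8684 = 19.7368; share = 0.4386.

share on y = 0.4386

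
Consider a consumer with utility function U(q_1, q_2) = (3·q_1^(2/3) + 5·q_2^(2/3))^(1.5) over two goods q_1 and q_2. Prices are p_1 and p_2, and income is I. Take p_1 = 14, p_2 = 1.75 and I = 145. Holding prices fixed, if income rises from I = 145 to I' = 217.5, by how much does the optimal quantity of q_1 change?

Δq_1* = 0.0174

MRS = MU_q_1/MU_q_2 = (3/5)·(q_2/q_1)^(1/3). Set equal to p_1/p_2.
Solve for the ratio: q_2/q_1 = [(5/3)·p_1/p_2]^(3).
Substitute q_2 = (q_2/q_1)·q_1 into the budget: q_1* = I/(p_1 + p_2·(q_2/q_1)).
Numerically q_2/q_1 = 2370.37037, so q_1* = 145/(14 + 1.75·2370.37037) = 0.0348.
At I' = 217.5: q_1* = 0.0523. Change: 0.0523 − 0.0348 = 0.0174.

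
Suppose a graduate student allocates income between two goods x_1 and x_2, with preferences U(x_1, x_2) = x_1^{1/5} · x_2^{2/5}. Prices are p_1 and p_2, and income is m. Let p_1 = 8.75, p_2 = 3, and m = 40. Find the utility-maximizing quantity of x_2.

The MRS is (1/2)·x_2/x_1. Set MRS = p_1/p_2.
Rearranging, p_2·x_2 = 2·p_1·x_1. Substituting into the budget gives p_1·x_1·(1 + 2) = m.
Demand: x_1*(p_1,p_2,m) = 1/3·m/p_1 and x_2* = 2/3·m/p_2.
At p_1=8.75, p_2=3, m=40: x_2* = 2/3·40/3 = 8.8889.

x_2* = 8.8889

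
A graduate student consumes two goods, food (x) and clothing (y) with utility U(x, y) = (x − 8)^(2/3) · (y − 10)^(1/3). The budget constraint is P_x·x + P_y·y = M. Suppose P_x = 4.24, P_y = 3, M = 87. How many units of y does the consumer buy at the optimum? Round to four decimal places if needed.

Discretionary income = 87 − 8·4.24 − 10·3 = 23.08; y* = 10 + 1/3·23.08/3 = 12.5644.

y* = 12.5644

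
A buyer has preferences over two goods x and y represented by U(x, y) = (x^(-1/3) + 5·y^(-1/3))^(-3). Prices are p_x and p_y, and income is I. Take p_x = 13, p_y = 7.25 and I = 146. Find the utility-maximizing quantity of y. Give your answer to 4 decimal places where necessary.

y* = 14.9605

From the CES first-order condition, (1/5)·(y/x)^(4/3) = p_x/p_y.
Solve for the ratio: y/x = [5·p_x/p_y]^(0.75).
With the ratio pinned down, the budget gives x* = I/(p_x + p_y·(y/x)) and y* = (y/x)·x*.
Numerically y/x = 5.181214, so x* = 146/(13 + 7.25·5.181214) = 2.8874 and y* = 5.181214·2.8874 = 14.9605.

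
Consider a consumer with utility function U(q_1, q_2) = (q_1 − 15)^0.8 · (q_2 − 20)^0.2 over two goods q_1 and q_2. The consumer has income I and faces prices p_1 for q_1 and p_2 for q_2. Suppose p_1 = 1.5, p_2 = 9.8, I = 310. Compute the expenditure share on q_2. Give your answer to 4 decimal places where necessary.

Discretionary income = 310 − 15·1.5 − 20·9.8 = 91.5; q_1* = 15 + 0.8·91.5/1.5 = 63.8; q_2* = 20 + 0.2·91.5/9.8 = 21.8673.
Expenditure on q_2: 9.8·21.8673 = 214.3; share = 0.6913.

share on q_2 = 0.6913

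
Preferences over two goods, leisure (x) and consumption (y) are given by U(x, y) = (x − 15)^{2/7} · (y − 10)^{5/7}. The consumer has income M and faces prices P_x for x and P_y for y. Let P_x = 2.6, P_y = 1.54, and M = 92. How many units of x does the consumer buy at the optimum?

x* = 19.1319

Let x' = x−15, y' = y−10. MRS = (2/5)·y'/x' = P_x/P_y.
Substituting into the budget: x* = 15 + 2/7·(M − 15·P_x − 10·P_y)/P_x, and y* = 10 + 5/7·(…)/P_y.
Discretionary income = 92 − 15·2.6 − 10·1.54 = 37.6; x* = 15 + 2/7·37.6/2.6 = 19.1319.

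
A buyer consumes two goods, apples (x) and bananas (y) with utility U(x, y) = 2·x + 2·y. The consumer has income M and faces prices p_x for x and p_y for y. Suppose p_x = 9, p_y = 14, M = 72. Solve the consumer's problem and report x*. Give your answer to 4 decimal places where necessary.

x* = 8

Linear utility — the consumer picks whichever good has higher MU/price: 2/9 = 0.2222 vs 2/14 = 0.1429.
x gives more utility per dollar, so spend all income on x: x* = M/p_x, y* = 0.
Numerically: x* = 8, y* = 0.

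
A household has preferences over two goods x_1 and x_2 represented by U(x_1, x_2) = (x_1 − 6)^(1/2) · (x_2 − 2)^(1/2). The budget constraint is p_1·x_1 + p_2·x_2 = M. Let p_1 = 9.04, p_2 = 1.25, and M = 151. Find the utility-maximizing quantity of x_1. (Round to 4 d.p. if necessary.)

x_1* = 11.2135

This is Cobb-Douglas in (x_1−6, x_2−2): tangency gives 0.5·p_2·(x_2−2) = 0.5·p_1·(x_1−6).
Substituting into the budget: x_1* = 6 + 0.5·(M − 6·p_1 − 2·p_2)/p_1, and x_2* = 2 + 0.5·(…)/p_2.
Discretionary income = 151 − 6·9.04 − 2·1.25 = 94.26; x_1* = 6 + 0.5·94.26/9.04 = 11.2135.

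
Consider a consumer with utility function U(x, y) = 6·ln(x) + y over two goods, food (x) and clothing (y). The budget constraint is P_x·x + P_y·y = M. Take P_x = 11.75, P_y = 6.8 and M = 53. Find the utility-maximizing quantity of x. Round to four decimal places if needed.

MU_x = 6/x, MU_y = 1. Tangency: 6/x = P_x/P_y.
So x*(P_x,P_y) = 6·P_y/P_x, independent of income; and y* = (M − 6·P_y)/P_y.
At the given prices: x* = 6·6.8/11.75 = 3.4723.

x* = 3.4723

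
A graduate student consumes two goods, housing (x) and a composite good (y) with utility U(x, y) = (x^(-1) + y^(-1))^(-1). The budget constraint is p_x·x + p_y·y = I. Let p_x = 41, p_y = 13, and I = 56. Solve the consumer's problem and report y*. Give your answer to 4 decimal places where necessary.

Substitute y = (y/x)·x into the budget: x* = I/(p_x + p_y·(y/x)).
Numerically y/x = 1.775907, so x* = 56/(41 + 13·1.775907) = 0.8738 and y* = 1.775907·0.8738 = 1.5518.

y* = 1.5518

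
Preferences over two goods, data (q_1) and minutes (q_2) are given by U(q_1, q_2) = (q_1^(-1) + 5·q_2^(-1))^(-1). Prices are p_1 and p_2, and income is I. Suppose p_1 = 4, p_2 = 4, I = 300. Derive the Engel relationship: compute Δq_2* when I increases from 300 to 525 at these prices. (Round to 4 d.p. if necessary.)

Δq_2* = 38.8678

MU_q_1 ∝ q_1^(-2), MU_q_2 ∝ 5·q_2^(-2), so MRS = (1/5)·(q_2/q_1)^(2) = p_1/p_2.
Solve for the ratio: q_2/q_1 = [5·p_1/p_2]^(0.5).
Substitute q_2 = (q_2/q_1)·q_1 into the budget: q_1* = I/(p_1 + p_2·(q_2/q_1)).
Numerically q_2/q_1 = 2.236068, so q_1* = 300/(4 + 4·2.236068) = 23.1763 and q_2* = 2.236068·23.1763 = 51.8237.
At I' = 525: q_2* = 90.6915. Change: 90.6915 − 51.8237 = 38.8678.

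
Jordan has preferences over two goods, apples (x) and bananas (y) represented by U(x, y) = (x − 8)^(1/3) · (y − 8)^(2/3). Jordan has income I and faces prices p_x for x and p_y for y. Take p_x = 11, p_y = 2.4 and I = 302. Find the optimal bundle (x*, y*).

Let x' = x−8, y' = y−8. MRS = (1/2)·y'/x' = p_x/p_y.
Substituting into the budget: x* = 8 + 1/3·(I − 8·p_x − 8·p_y)/p_x, and y* = 8 + 2/3·(…)/p_y.
Discretionary income = 302 − 8·11 − 8·2.4 = 194.8; x* = 8 + 1/3·194.8/11 = 13.903; y* = 8 + 2/3·194.8/2.4 = 62.1111.

x* = 13.903, y* = 62.1111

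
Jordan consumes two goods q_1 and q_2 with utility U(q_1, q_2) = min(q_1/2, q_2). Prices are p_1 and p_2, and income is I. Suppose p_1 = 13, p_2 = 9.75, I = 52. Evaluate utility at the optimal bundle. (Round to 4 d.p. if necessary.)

V = 1.4545

Demand: q_1*(p_1,p_2,I) = 2·I/(2·p_1 + p_2), q_2* = I/(2·p_1 + p_2).
Here 2·13 + 9.75 = 35.75, giving q_1* = 2.9091 and q_2* = 1.4545.
Utility at the optimum: U(2.9091, 1.4545) = 1.4545.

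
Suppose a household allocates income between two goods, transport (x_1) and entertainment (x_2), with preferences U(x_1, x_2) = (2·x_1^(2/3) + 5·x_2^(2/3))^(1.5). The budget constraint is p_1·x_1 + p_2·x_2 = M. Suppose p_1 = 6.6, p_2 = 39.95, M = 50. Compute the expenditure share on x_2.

share on x_2 = 0.299

MU_x_1 ∝ 2·x_1^(-1/3), MU_x_2 ∝ 5·x_2^(-1/3), so MRS = (2/5)·(x_2/x_1)^(1/3) = p_1/p_2.
Hence x_2/x_1 = ((5/2)·p_1/p_2)^(1/(1/3)), i.e. raised to the 3 power.
Substitute x_2 = (x_2/x_1)·x_1 into the budget: x_1* = M/(p_1 + p_2·(x_2/x_1)).
Numerically x_2/x_1 = 0.070453, so x_1* = 50/(6.6 + 39.95·0.070453) = 5.3109 and x_2* = 0.070453·5.3109 = 0.3742.
Expenditure on x_2: 39.95·0.3742 = 14.9481; share = 0.299.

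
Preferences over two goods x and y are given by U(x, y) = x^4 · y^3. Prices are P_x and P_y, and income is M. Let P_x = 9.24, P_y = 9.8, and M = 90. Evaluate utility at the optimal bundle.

V = 58512.5336

Tangency: MRS = (4/3)·y/x = P_x/P_y.
So 4·P_y·y = 3·P_x·x; combined with the budget, a share 4/7 of income goes to x.
Demand: x*(P_x,P_y,M) = 4/7·M/P_x and y* = 3/7·M/P_y.
At P_x=9.24, P_y=9.8, M=90: x* = 4/7·90/9.24 = 5.5659, y* = 3.9359.
Utility at the optimum: U(5.5659, 3.9359) = 58512.5336.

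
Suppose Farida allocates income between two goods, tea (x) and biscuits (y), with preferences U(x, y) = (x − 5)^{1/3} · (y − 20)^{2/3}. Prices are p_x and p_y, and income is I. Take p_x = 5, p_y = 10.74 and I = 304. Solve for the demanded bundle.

This is Cobb-Douglas in (x−5, y−20): tangency gives 1/3·p_y·(y−20) = 2/3·p_x·(x−5).
Substituting into the budget: x* = 5 + 1/3·(I − 5·p_x − 20·p_y)/p_x, and y* = 20 + 2/3·(…)/p_y.
Discretionary income = 304 − 5·5 − 20·10.74 = 64.2; x* = 5 + 1/3·64.2/5 = 9.28; y* = 20 + 2/3·64.2/10.74 = 23.9851.

x* = 9.28, y* = 23.9851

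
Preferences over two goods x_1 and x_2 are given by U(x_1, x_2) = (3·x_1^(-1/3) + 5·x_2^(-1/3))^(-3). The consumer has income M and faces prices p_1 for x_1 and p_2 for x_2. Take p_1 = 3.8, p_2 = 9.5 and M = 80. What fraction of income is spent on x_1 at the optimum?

Substitute x_2 = (x_2/x_1)·x_1 into the budget: x_1* = M/(p_1 + p_2·(x_2/x_1)).
Numerically x_2/x_1 = 0.737788, so x_1* = 80/(3.8 + 9.5·0.737788) = 7.4012 and x_2* = 0.737788·7.4012 = 5.4606.
Expenditure on x_1: 3.8·7.4012 = 28.1247; share = 0.3516.

share on x_1 = 0.3516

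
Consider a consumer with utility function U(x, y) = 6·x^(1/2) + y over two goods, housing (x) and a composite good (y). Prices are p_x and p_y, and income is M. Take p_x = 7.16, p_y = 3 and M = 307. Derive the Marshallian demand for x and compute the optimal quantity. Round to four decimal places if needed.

x* = 1.58

Solve: √x = 3·p_y/p_x, so x*(p_x,p_y) = (3·p_y/p_x)², and y* = (M − p_x·x*)/p_y.
Plugging in: x* = (3·3/7.16)² = 1.58.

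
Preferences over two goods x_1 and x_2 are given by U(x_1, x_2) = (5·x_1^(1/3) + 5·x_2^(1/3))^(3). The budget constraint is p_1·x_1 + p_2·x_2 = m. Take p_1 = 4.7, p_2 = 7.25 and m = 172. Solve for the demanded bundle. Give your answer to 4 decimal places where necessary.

Substitute x_2 = (x_2/x_1)·x_1 into the budget: x_1* = m/(p_1 + p_2·(x_2/x_1)).
Numerically x_2/x_1 = 0.521963, so x_1* = 172/(4.7 + 7.25·0.521963) = 20.2729 and x_2* = 0.521963·20.2729 = 10.5817.

x_1* = 20.2729, x_2* = 10.5817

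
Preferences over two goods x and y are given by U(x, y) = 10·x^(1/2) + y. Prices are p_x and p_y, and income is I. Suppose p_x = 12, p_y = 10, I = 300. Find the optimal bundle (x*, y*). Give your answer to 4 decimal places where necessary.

x* = 17.3611, y* = 9.1667

Set MRS = p_x/p_y: 5·x^(−1/2) = p_x/p_y.
Thus x* = (5·p_y/p_x)² — independent of I — with the rest of income spent on y.
Plugging in: x* = (5·10/12)² = 17.3611, y* = 9.1667.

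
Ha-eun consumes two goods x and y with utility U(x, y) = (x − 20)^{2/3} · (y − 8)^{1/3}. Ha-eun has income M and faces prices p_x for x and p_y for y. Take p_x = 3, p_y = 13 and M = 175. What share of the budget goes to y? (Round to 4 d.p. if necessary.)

This is Cobb-Douglas in (x−20, y−8): tangency gives 2/3·p_y·(y−8) = 1/3·p_x·(x−20).
After buying the subsistence bundle (20, 8), a share 2/3 of the remaining income goes to x: x* = 20 + 2/3·(M − 20p_x − 8p_y)/p_x.
Discretionary income = 175 − 20·3 − 8·13 = 11; x* = 20 + 2/3·11/3 = 22.4444; y* = 8 + 1/3·11/13 = 8.2821.
Expenditure on y: 13·8.2821 = 107.6667; share = 0.6152.

share on y = 0.6152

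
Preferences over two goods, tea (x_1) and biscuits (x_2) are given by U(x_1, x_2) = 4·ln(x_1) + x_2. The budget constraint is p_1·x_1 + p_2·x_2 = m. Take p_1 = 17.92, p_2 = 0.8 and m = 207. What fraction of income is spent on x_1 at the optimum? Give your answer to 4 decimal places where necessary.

Set MRS = p_1/p_2: (4/x_1)/1 = p_1/p_2.
So x_1*(p_1,p_2) = 4·p_2/p_1, independent of income; and x_2* = (m − 4·p_2)/p_2.
At the given prices: x_1* = 4·0.8/17.92 = 0.1786, and x_2* = 254.75.
Expenditure on x_1: 17.92·0.1786 = 3.2; share = 0.0155.

share on x_1 = 0.0155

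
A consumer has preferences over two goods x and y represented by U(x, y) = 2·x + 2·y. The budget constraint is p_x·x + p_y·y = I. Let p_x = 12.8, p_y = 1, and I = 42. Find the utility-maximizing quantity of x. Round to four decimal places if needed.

Perfect substitutes: compare marginal utility per dollar. 2/p_x vs 2/p_y → 0.1562 vs 2.
y gives more utility per dollar, so spend all income on y: y* = I/p_y, x* = 0.
Numerically: x* = 0, y* = 42.

x* = 0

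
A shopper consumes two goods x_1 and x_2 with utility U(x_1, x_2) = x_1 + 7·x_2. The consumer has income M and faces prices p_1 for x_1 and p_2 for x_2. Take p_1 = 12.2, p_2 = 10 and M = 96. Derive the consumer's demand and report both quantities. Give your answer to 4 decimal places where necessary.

x_2 gives more utility per dollar, so spend all income on x_2: x_2* = M/p_2, x_1* = 0.
Numerically: x_1* = 0, x_2* = 9.6.

x_1* = 0, x_2* = 9.6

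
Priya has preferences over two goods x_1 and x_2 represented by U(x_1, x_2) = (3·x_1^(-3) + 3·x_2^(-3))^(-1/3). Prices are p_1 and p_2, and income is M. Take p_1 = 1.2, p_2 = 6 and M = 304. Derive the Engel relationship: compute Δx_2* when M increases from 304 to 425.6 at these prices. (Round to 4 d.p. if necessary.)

MRS = MU_x_1/MU_x_2 = (x_2/x_1)^(4). Set equal to p_1/p_2.
Solve for the ratio: x_2/x_1 = [p_1/p_2]^(0.25).
With the ratio pinned down, the budget gives x_1* = M/(p_1 + p_2·(x_2/x_1)) and x_2* = (x_2/x_1)·x_1*.
Numerically x_2/x_1 = 0.66874, so x_1* = 304/(1.2 + 6·0.66874) = 58.322 and x_2* = 0.66874·58.322 = 39.0023.
At M' = 425.6: x_2* = 54.6032. Change: 54.6032 − 39.0023 = 15.6009.

Δx_2* = 15.6009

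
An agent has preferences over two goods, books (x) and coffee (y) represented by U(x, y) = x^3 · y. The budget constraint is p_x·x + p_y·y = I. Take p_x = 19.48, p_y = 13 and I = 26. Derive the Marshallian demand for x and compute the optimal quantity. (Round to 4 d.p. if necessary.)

x* = 1.001

MU_x/MU_y = (3·y)/(x); tangency sets this equal to p_x/p_y.
Rearranging, p_y·y = (1/3)·p_x·x. Substituting into the budget gives p_x·x·(1 + (1/3)) = I.
Demand: x*(p_x,p_y,I) = 0.75·I/p_x and y* = 0.25·I/p_y.
At p_x=19.48, p_y=13, I=26: x* = 0.75·26/19.48 = 1.001.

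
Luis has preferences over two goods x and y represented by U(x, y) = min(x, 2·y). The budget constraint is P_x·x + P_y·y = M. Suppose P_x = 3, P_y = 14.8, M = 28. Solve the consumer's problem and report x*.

x* = 2.6923

Leontief preferences: the optimum is at the kink where x/2 = y/1, i.e. y = (1/2)·x.
Budget: P_x·x + P_y·(1/2)·x = M, so (2·P_x + P_y)·x = 2·M.
Demand: x*(P_x,P_y,M) = 2·M/(2·P_x + P_y), y* = M/(2·P_x + P_y).
Here 2·3 + 14.8 = 20.8, giving x* = 2.6923.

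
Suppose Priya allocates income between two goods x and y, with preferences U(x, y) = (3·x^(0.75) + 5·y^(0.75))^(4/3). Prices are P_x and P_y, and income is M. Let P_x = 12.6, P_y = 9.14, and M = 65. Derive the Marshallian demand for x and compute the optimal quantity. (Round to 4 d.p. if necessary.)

MRS = MU_x/MU_y = (3/5)·(y/x)^(0.25). Set equal to P_x/P_y.
Solve for the ratio: y/x = [(5/3)·P_x/P_y]^(4).
Substitute y = (y/x)·x into the budget: x* = M/(P_x + P_y·(y/x)).
Numerically y/x = 27.86714, so x* = 65/(12.6 + 9.14·27.86714) = 0.2432.

x* = 0.2432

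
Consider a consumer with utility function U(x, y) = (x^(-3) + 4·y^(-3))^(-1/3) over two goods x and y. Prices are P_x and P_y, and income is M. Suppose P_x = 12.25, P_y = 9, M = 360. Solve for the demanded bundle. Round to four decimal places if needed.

MRS = MU_x/MU_y = (1/4)·(y/x)^(4). Set equal to P_x/P_y.
Hence y/x = (4·P_x/P_y)^(1/(4)), i.e. raised to the 0.25 power.
With the ratio pinned down, the budget gives x* = M/(P_x + P_y·(y/x)) and y* = (y/x)·x*.
Numerically y/x = 1.527525, so x* = 360/(12.25 + 9·1.527525) = 13.8474 and y* = 1.527525·13.8474 = 21.1522.

x* = 13.8474, y* = 21.1522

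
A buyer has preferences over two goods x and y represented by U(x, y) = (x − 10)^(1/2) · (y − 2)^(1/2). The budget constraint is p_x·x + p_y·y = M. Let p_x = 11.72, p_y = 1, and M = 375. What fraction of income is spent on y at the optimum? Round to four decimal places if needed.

Substituting into the budget: x* = 10 + 0.5·(M − 10·p_x − 2·p_y)/p_x, and y* = 2 + 0.5·(…)/p_y.
Discretionary income = 375 − 10·11.72 − 2·1 = 255.8; x* = 10 + 0.5·255.8/11.72 = 20.913; y* = 2 + 0.5·255.8/1 = 129.9.
Expenditure on y: 1·129.9 = 129.9; share = 0.3464.

share on y = 0.3464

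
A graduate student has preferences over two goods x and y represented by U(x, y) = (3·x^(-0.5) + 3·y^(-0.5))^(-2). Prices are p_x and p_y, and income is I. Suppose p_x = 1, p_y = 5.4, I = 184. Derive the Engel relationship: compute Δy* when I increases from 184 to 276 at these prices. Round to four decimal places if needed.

MU_x ∝ 3·x^(-1.5), MU_y ∝ 3·y^(-1.5), so MRS = (y/x)^(1.5) = p_x/p_y.
Hence y/x = (p_x/p_y)^(1/(1.5)), i.e. raised to the 2/3 power.
Substitute y = (y/x)·x into the budget: x* = I/(p_x + p_y·(y/x)).
Numerically y/x = 0.324891, so x* = 184/(1 + 5.4·0.324891) = 66.8019 and y* = 0.324891·66.8019 = 21.7033.
At I' = 276: y* = 32.555. Change: 32.555 − 21.7033 = 10.8517.

Δy* = 10.8517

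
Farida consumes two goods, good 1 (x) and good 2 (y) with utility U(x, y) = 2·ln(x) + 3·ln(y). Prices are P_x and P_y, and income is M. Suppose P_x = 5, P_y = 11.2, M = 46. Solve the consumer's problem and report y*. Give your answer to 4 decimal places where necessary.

y* = 2.4643

MU_x/MU_y = (2·y)/(3·x); tangency sets this equal to P_x/P_y.
Rearranging, P_y·y = (3/2)·P_x·x. Substituting into the budget gives P_x·x·(1 + (3/2)) = M.
Demand: x*(P_x,P_y,M) = 0.4·M/P_x and y* = 0.6·M/P_y.
At P_x=5, P_y=11.2, M=46: y* = 0.6·46/11.2 = 2.4643.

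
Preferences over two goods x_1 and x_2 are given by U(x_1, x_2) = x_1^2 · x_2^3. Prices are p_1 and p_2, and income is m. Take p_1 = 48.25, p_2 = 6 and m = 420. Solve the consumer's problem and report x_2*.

x_2* = 42

MU_x_1/MU_x_2 = (2·x_2)/(3·x_1); tangency sets this equal to p_1/p_2.
So 2·p_2·x_2 = 3·p_1·x_1; combined with the budget, a share 0.4 of income goes to x_1.
Demand: x_1*(p_1,p_2,m) = 0.4·m/p_1 and x_2* = 0.6·m/p_2.
At p_1=48.25, p_2=6, m=420: x_2* = 0.6·420/6 = 42.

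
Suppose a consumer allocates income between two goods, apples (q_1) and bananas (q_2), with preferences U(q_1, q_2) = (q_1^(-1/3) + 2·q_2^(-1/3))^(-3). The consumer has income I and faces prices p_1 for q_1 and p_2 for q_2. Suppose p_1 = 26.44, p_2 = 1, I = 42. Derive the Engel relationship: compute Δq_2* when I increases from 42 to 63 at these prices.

Δq_2* = 8.9426

MU_q_1 ∝ q_1^(-4/3), MU_q_2 ∝ 2·q_2^(-4/3), so MRS = (1/2)·(q_2/q_1)^(4/3) = p_1/p_2.
Hence q_2/q_1 = (2·p_1/p_2)^(1/(4/3)), i.e. raised to the 0.75 power.
Substitute q_2 = (q_2/q_1)·q_1 into the budget: q_1* = I/(p_1 + p_2·(q_2/q_1)).
Numerically q_2/q_1 = 19.609593, so q_1* = 42/(26.44 + 1·19.609593) = 0.9121 and q_2* = 19.609593·0.9121 = 17.8851.
At I' = 63: q_2* = 26.8277. Change: 26.8277 − 17.8851 = 8.9426.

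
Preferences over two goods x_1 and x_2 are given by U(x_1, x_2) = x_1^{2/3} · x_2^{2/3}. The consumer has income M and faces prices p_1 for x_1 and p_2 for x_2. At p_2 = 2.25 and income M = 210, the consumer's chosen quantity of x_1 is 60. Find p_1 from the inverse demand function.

Tangency: MRS = x_2/x_1 = p_1/p_2.
So 2/3·p_2·x_2 = 2/3·p_1·x_1; combined with the budget, a share 0.5 of income goes to x_1.
Demand: x_1*(p_1,p_2,M) = 0.5·M/p_1 and x_2* = 0.5·M/p_2.
Set x_1* = 60 in the demand function and solve for p_1: p_1 = 1.75.

p_1 = 1.75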